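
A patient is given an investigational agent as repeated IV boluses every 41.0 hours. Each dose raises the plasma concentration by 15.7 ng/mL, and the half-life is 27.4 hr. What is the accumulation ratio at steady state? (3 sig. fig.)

k = ln 2 / 27.4 = 0.02530 hr⁻¹
Fraction remaining after one interval: e^(−kτ) = e^(−0.02530 × 41.0) = 0.3544
R = 1 / (1 − 0.3544) = 1 / 0.6456 ≈ 1.55

1.55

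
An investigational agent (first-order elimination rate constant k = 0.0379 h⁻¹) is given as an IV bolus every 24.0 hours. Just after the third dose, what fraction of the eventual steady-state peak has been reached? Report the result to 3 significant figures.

0.935

f_n = 1 − e^(−nkτ) = 1 − e^(−3 × 0.03790 × 24.0) = 1 − e^(−2.729) = 1 − 0.06530 ≈ 0.935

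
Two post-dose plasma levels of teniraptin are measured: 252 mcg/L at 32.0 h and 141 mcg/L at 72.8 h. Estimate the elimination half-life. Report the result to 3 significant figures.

k = ln(C₁/C₂) / (t₂ − t₁) = ln(252/141) / (72.8 − 32.0)
  = 0.5807 / 40.80 = 0.01423 h⁻¹
t½ = ln 2 / k = ln 2 / 0.01423 ≈ 48.7 hours

48.7 hours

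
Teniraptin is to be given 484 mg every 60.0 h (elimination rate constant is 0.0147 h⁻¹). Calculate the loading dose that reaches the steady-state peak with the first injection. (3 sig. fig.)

Accumulation ratio R = 1 / (1 − e^(−kτ)) = 1 / (1 − e^(−0.01470×60.0)) = 1 / (1 − 0.4140) = 1.706
Loading dose = maintenance dose × R = 484 × 1.706 ≈ 826 mg

826 mg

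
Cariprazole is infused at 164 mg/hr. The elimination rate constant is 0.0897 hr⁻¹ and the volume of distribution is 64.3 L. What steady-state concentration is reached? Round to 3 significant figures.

28.4 mg/L

CL = k · V = 0.0897 × 64.3 = 5.768 L/hr
Css = rate / CL = 164 / 5.768 ≈ 28.4 mg/L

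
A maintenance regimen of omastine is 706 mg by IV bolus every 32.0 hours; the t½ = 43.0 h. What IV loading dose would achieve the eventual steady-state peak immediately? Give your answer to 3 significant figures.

1750 mg

k = ln 2 / 43.0 = 0.01612 h⁻¹
Accumulation ratio R = 1 / (1 − e^(−kτ)) = 1 / (1 − e^(−0.01612×32.0)) = 1 / (1 − 0.5970) = 2.481
Loading dose = maintenance dose × R = 706 × 2.481 ≈ 1750 mg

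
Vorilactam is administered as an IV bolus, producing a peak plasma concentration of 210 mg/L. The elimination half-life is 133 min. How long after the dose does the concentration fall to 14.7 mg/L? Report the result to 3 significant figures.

k = ln 2 / 133 = 0.005212 min⁻¹
C(t) = C₀ e^(−kt)  ⇒  t = ln(C₀/C) / k
t = ln(210/14.7) / 0.005212 = 2.659 / 0.005212 ≈ 510 minutes

510 minutes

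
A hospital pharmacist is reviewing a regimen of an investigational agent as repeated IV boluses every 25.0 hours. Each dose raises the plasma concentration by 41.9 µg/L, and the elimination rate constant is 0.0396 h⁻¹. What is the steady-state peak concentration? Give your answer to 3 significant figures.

Fraction remaining after one interval: e^(−kτ) = e^(−0.03960 × 25.0) = 0.3716
R = 1 / (1 − 0.3716) = 1.591
Css,max = 41.9 × 1.591 ≈ 66.7 µg/L

66.7 µg/L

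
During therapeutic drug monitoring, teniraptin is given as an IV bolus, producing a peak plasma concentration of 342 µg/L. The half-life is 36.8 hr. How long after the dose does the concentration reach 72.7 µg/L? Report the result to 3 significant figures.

k = ln 2 / 36.8 = 0.01884 hr⁻¹
C(t) = C₀ e^(−kt)  ⇒  t = ln(C₀/C) / k
t = ln(342/72.7) / 0.01884 = 1.548 / 0.01884 ≈ 82.2 hours

82.2 hours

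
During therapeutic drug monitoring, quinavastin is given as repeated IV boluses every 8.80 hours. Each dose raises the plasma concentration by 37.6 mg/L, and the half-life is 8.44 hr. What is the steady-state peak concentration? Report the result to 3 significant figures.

k = ln 2 / 8.44 = 0.08213 hr⁻¹
Fraction remaining after one interval: e^(−kτ) = e^(−0.08213 × 8.80) = 0.4854
R = 1 / (1 − 0.4854) = 1.943
Css,max = 37.6 × 1.943 ≈ 73.1 mg/L

73.1 mg/L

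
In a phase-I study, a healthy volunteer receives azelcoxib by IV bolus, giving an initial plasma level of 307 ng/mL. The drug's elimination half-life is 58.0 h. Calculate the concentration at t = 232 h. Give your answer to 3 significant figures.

k = ln 2 / 58.0 = 0.01195 h⁻¹
232 h is 4.000 half-lives, so C = 307 × (1/2)^4.000 = 307 × 0.06250 ≈ 19.2 ng/mL

19.2 ng/mL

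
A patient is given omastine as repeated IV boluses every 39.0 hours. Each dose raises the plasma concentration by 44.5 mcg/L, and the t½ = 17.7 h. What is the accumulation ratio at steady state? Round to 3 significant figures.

1.28

k = ln 2 / 17.7 = 0.03916 h⁻¹
Fraction remaining after one interval: e^(−kτ) = e^(−0.03916 × 39.0) = 0.2171
R = 1 / (1 − 0.2171) = 1 / 0.7829 ≈ 1.28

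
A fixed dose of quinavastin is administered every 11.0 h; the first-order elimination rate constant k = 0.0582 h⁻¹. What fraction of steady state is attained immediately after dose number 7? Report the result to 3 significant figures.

f_n = 1 − e^(−nkτ) = 1 − e^(−7 × 0.05820 × 11.0) = 1 − e^(−4.481) = 1 − 0.01132 ≈ 0.989

0.989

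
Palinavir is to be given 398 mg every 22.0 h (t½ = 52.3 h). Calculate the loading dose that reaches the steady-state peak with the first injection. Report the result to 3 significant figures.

1570 mg

k = ln 2 / 52.3 = 0.01325 h⁻¹
Accumulation ratio R = 1 / (1 − e^(−kτ)) = 1 / (1 − e^(−0.01325×22.0)) = 1 / (1 − 0.7471) = 3.954
Loading dose = maintenance dose × R = 398 × 3.954 ≈ 1570 mg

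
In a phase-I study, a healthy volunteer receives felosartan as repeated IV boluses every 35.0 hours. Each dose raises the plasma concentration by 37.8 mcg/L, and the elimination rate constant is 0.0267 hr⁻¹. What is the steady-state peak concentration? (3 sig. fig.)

Fraction remaining after one interval: e^(−kτ) = e^(−0.02670 × 35.0) = 0.3928
R = 1 / (1 − 0.3928) = 1.647
Css,max = 37.8 × 1.647 ≈ 62.3 mcg/L

62.3 mcg/L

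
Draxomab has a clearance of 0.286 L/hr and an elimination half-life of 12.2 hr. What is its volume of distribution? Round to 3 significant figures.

5.03 L

k = ln 2 / t½ = ln 2 / 12.2 = 0.05682 hr⁻¹
V = CL / k = 0.286 / 0.05682 ≈ 5.03 L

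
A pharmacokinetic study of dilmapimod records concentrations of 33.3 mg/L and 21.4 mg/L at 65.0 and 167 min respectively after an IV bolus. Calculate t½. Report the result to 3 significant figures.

k = ln(C₁/C₂) / (t₂ − t₁) = ln(33.3/21.4) / (167 − 65.0)
  = 0.4422 / 102.0 = 0.004335 min⁻¹
t½ = ln 2 / k = ln 2 / 0.004335 ≈ 160 minutes

160 minutes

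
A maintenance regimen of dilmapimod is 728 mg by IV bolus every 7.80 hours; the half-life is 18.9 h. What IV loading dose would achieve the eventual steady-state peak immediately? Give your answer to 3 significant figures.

2930 mg

k = ln 2 / 18.9 = 0.03667 h⁻¹
Accumulation ratio R = 1 / (1 − e^(−kτ)) = 1 / (1 − e^(−0.03667×7.80)) = 1 / (1 − 0.7512) = 4.020
Loading dose = maintenance dose × R = 728 × 4.020 ≈ 2930 mg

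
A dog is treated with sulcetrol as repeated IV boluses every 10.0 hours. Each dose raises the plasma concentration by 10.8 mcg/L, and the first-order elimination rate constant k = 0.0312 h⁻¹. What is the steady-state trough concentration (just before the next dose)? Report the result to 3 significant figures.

29.5 mcg/L

Fraction remaining after one interval: e^(−kτ) = e^(−0.03120 × 10.0) = 0.7320
R = 1 / (1 − 0.7320) = 3.731
Css,max = 10.8 × 3.731 = 40.30 mcg/L
Css,min = Css,max × e^(−kτ) = 40.30 × 0.7320 ≈ 29.5 mcg/L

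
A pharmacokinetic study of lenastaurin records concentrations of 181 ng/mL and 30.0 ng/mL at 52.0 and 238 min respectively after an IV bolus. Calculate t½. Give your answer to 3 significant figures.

71.7 minutes

k = ln(C₁/C₂) / (t₂ − t₁) = ln(181/30.0) / (238 − 52.0)
  = 1.797 / 186.0 = 0.009663 min⁻¹
t½ = ln 2 / k = ln 2 / 0.009663 ≈ 71.7 minutes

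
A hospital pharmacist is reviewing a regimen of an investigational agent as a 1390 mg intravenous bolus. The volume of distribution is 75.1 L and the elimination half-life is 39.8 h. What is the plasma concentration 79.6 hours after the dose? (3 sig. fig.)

C₀ = dose / V = 1390 / 75.1 = 18.51 µg/mL
k = ln 2 / 39.8 = 0.01742 h⁻¹
C(t) = C₀ e^(−kt) = 18.51 × e^(−0.01742 × 79.6) = 18.51 × e^(−1.386) = 18.51 × 0.2500 ≈ 4.63 µg/mL

4.63 µg/mL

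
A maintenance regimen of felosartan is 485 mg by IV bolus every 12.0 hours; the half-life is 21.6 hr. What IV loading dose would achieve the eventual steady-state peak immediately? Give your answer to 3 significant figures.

k = ln 2 / 21.6 = 0.03209 hr⁻¹
Accumulation ratio R = 1 / (1 − e^(−kτ)) = 1 / (1 − e^(−0.03209×12.0)) = 1 / (1 − 0.6804) = 3.129
Loading dose = maintenance dose × R = 485 × 3.129 ≈ 1520 mg

1520 mg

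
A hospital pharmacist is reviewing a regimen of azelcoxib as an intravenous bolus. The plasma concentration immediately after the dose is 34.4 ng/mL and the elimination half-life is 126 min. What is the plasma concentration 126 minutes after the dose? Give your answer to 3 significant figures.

k = ln 2 / 126 = 0.005501 min⁻¹
126 min is 1.000 half-lives, so C = 34.4 × (1/2)^1.000 = 34.4 × 0.5000 ≈ 17.2 ng/mL

17.2 ng/mL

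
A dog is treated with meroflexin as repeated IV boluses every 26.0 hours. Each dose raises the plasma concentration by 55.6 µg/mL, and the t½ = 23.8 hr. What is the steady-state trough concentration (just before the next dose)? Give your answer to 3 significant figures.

49.1 µg/mL

k = ln 2 / 23.8 = 0.02912 hr⁻¹
Fraction remaining after one interval: e^(−kτ) = e^(−0.02912 × 26.0) = 0.4690
R = 1 / (1 − 0.4690) = 1.883
Css,max = 55.6 × 1.883 = 104.7 µg/mL
Css,min = Css,max × e^(−kτ) = 104.7 × 0.4690 ≈ 49.1 µg/mL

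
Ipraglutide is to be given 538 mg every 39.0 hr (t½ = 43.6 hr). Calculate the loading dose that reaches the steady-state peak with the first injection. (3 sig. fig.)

1160 mg

k = ln 2 / 43.6 = 0.01590 hr⁻¹
Accumulation ratio R = 1 / (1 − e^(−kτ)) = 1 / (1 − e^(−0.01590×39.0)) = 1 / (1 − 0.5379) = 2.164
Loading dose = maintenance dose × R = 538 × 2.164 ≈ 1160 mg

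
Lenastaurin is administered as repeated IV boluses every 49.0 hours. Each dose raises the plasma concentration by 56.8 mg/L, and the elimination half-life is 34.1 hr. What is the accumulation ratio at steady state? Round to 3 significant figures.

1.59

k = ln 2 / 34.1 = 0.02033 hr⁻¹
Fraction remaining after one interval: e^(−kτ) = e^(−0.02033 × 49.0) = 0.3693
R = 1 / (1 − 0.3693) = 1 / 0.6307 ≈ 1.59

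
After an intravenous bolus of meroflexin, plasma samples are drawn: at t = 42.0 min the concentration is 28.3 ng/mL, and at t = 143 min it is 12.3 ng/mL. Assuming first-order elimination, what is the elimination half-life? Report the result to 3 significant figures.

k = ln(C₁/C₂) / (t₂ − t₁) = ln(28.3/12.3) / (143 − 42.0)
  = 0.8333 / 101.0 = 0.008250 min⁻¹
t½ = ln 2 / k = ln 2 / 0.008250 ≈ 84.0 minutes

84.0 minutes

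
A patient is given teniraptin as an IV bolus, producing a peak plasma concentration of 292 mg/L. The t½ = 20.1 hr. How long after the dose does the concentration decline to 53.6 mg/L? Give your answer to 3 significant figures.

k = ln 2 / 20.1 = 0.03448 hr⁻¹
C(t) = C₀ e^(−kt)  ⇒  t = ln(C₀/C) / k
t = ln(292/53.6) / 0.03448 = 1.695 / 0.03448 ≈ 49.2 hours

49.2 hours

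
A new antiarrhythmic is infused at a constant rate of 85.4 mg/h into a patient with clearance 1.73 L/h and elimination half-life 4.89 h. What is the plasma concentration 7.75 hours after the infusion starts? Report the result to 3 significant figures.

32.9 µg/mL

Css = rate / CL = 85.4 / 1.73 = 49.36 µg/mL
k = ln 2 / 4.89 = 0.1417 h⁻¹
C(t) = Css (1 − e^(−kt)) = 49.36 × (1 − e^(−1.099)) = 49.36 × 0.6666 ≈ 32.9 µg/mL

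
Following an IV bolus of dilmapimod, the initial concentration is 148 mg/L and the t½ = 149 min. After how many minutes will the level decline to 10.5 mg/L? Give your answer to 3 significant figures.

k = ln 2 / 149 = 0.004652 min⁻¹
C(t) = C₀ e^(−kt)  ⇒  t = ln(C₀/C) / k
t = ln(148/10.5) / 0.004652 = 2.646 / 0.004652 ≈ 569 minutes

569 minutes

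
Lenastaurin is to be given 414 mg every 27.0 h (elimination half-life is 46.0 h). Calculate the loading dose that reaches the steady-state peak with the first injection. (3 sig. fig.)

k = ln 2 / 46.0 = 0.01507 h⁻¹
Accumulation ratio R = 1 / (1 − e^(−kτ)) = 1 / (1 − e^(−0.01507×27.0)) = 1 / (1 − 0.6657) = 2.992
Loading dose = maintenance dose × R = 414 × 2.992 ≈ 1240 mg

1240 mg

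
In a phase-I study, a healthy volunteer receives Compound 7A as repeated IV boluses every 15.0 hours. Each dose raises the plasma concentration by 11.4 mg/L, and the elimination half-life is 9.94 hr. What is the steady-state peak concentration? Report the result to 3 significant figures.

17.6 mg/L

k = ln 2 / 9.94 = 0.06973 hr⁻¹
Fraction remaining after one interval: e^(−kτ) = e^(−0.06973 × 15.0) = 0.3513
R = 1 / (1 − 0.3513) = 1.542
Css,max = 11.4 × 1.542 ≈ 17.6 mg/L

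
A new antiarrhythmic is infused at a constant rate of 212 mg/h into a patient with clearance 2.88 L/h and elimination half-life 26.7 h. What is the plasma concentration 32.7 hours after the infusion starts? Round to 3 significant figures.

42.1 µg/mL

Css = rate / CL = 212 / 2.88 = 73.61 µg/mL
k = ln 2 / 26.7 = 0.02596 h⁻¹
C(t) = Css (1 − e^(−kt)) = 73.61 × (1 − e^(−0.8489)) = 73.61 × 0.5721 ≈ 42.1 µg/mL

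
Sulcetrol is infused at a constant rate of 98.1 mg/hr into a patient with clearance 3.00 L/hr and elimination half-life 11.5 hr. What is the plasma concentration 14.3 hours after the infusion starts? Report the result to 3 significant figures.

18.9 µg/mL

Css = rate / CL = 98.1 / 3.00 = 32.70 µg/mL
k = ln 2 / 11.5 = 0.06027 hr⁻¹
C(t) = Css (1 − e^(−kt)) = 32.70 × (1 − e^(−0.8619)) = 32.70 × 0.5776 ≈ 18.9 µg/mL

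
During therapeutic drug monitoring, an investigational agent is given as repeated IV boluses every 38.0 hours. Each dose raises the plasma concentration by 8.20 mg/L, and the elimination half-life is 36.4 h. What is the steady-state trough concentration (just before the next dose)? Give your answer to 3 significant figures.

k = ln 2 / 36.4 = 0.01904 h⁻¹
Fraction remaining after one interval: e^(−kτ) = e^(−0.01904 × 38.0) = 0.4850
R = 1 / (1 − 0.4850) = 1.942
Css,max = 8.20 × 1.942 = 15.92 mg/L
Css,min = Css,max × e^(−kτ) = 15.92 × 0.4850 ≈ 7.72 mg/L

7.72 mg/L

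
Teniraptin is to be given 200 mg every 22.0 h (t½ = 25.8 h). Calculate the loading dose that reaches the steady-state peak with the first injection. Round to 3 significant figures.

k = ln 2 / 25.8 = 0.02687 h⁻¹
Accumulation ratio R = 1 / (1 − e^(−kτ)) = 1 / (1 − e^(−0.02687×22.0)) = 1 / (1 − 0.5537) = 2.241
Loading dose = maintenance dose × R = 200 × 2.241 ≈ 448 mg

448 mg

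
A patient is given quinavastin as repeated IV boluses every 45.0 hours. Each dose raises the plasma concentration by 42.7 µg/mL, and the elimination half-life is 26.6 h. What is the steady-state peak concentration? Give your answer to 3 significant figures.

61.8 µg/mL

k = ln 2 / 26.6 = 0.02606 h⁻¹
Fraction remaining after one interval: e^(−kτ) = e^(−0.02606 × 45.0) = 0.3096
R = 1 / (1 − 0.3096) = 1.448
Css,max = 42.7 × 1.448 ≈ 61.8 µg/mL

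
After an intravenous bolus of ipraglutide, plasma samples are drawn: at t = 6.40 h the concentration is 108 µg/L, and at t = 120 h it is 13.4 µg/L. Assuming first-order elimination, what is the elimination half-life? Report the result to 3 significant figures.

k = ln(C₁/C₂) / (t₂ − t₁) = ln(108/13.4) / (120 − 6.40)
  = 2.087 / 113.6 = 0.01837 h⁻¹
t½ = ln 2 / k = ln 2 / 0.01837 ≈ 37.7 hours

37.7 hours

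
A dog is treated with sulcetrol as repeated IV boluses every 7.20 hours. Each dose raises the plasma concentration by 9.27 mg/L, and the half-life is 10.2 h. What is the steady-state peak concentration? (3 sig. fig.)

k = ln 2 / 10.2 = 0.06796 h⁻¹
Fraction remaining after one interval: e^(−kτ) = e^(−0.06796 × 7.20) = 0.6131
R = 1 / (1 − 0.6131) = 2.584
Css,max = 9.27 × 2.584 ≈ 24.0 mg/L

24.0 mg/L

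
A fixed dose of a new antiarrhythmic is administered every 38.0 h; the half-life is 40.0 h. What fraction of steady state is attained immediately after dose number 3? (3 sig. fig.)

0.861

k = ln 2 / 40.0 = 0.01733 h⁻¹
f_n = 1 − e^(−nkτ) = 1 − e^(−3 × 0.01733 × 38.0) = 1 − e^(−1.975) = 1 − 0.1387 ≈ 0.861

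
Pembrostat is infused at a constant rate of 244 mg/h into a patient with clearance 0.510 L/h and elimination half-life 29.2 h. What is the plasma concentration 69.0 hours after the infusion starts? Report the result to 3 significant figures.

385 µg/mL

Css = rate / CL = 244 / 0.510 = 478.4 µg/mL
k = ln 2 / 29.2 = 0.02374 h⁻¹
C(t) = Css (1 − e^(−kt)) = 478.4 × (1 − e^(−1.638)) = 478.4 × 0.8056 ≈ 385 µg/mL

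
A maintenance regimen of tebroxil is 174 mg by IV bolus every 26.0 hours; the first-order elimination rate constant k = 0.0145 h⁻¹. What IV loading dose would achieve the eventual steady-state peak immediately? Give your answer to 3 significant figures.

Accumulation ratio R = 1 / (1 − e^(−kτ)) = 1 / (1 − e^(−0.01450×26.0)) = 1 / (1 − 0.6859) = 3.184
Loading dose = maintenance dose × R = 174 × 3.184 ≈ 554 mg

554 mg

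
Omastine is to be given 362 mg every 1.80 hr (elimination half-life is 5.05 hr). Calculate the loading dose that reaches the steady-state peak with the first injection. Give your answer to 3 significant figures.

1650 mg

k = ln 2 / 5.05 = 0.1373 hr⁻¹
Accumulation ratio R = 1 / (1 − e^(−kτ)) = 1 / (1 − e^(−0.1373×1.80)) = 1 / (1 − 0.7811) = 4.568
Loading dose = maintenance dose × R = 362 × 4.568 ≈ 1650 mg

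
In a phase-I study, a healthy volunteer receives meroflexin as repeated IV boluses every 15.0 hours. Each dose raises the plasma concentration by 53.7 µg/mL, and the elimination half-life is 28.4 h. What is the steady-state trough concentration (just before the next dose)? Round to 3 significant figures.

121 µg/mL

k = ln 2 / 28.4 = 0.02441 h⁻¹
Fraction remaining after one interval: e^(−kτ) = e^(−0.02441 × 15.0) = 0.6934
R = 1 / (1 − 0.6934) = 3.262
Css,max = 53.7 × 3.262 = 175.2 µg/mL
Css,min = Css,max × e^(−kτ) = 175.2 × 0.6934 ≈ 121 µg/mL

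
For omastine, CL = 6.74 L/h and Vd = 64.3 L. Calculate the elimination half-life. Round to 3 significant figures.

6.61 hours

k = CL / V = 6.74 / 64.3 = 0.1048 h⁻¹
t½ = ln 2 / k = ln 2 / 0.1048 ≈ 6.61 hours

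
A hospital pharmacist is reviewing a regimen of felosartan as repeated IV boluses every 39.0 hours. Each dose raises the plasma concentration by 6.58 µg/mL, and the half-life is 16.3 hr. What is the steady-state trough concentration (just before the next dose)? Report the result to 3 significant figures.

1.55 µg/mL

k = ln 2 / 16.3 = 0.04252 hr⁻¹
Fraction remaining after one interval: e^(−kτ) = e^(−0.04252 × 39.0) = 0.1904
R = 1 / (1 − 0.1904) = 1.235
Css,max = 6.58 × 1.235 = 8.128 µg/mL
Css,min = Css,max × e^(−kτ) = 8.128 × 0.1904 ≈ 1.55 µg/mL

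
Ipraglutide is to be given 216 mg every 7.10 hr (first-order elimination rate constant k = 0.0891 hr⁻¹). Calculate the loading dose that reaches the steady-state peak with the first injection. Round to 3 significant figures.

Accumulation ratio R = 1 / (1 − e^(−kτ)) = 1 / (1 − e^(−0.08910×7.10)) = 1 / (1 − 0.5312) = 2.133
Loading dose = maintenance dose × R = 216 × 2.133 ≈ 461 mg

461 mg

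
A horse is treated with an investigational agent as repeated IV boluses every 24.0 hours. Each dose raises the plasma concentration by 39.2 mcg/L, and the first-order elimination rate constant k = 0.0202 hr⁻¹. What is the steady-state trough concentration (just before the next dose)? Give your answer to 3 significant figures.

Fraction remaining after one interval: e^(−kτ) = e^(−0.02020 × 24.0) = 0.6158
R = 1 / (1 − 0.6158) = 2.603
Css,max = 39.2 × 2.603 = 102.0 mcg/L
Css,min = Css,max × e^(−kτ) = 102.0 × 0.6158 ≈ 62.8 mcg/L

62.8 mcg/L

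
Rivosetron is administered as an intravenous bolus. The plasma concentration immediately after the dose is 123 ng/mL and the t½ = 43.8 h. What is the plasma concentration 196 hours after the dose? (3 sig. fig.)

5.53 ng/mL

k = ln 2 / 43.8 = 0.01583 h⁻¹
196 h is 4.475 half-lives, so C = 123 × (1/2)^4.475 = 123 × 0.04497 ≈ 5.53 ng/mL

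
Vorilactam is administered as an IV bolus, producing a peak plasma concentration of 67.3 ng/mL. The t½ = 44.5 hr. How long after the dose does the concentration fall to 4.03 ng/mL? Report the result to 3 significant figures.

181 hours

k = ln 2 / 44.5 = 0.01558 hr⁻¹
C(t) = C₀ e^(−kt)  ⇒  t = ln(C₀/C) / k
t = ln(67.3/4.03) / 0.01558 = 2.815 / 0.01558 ≈ 181 hours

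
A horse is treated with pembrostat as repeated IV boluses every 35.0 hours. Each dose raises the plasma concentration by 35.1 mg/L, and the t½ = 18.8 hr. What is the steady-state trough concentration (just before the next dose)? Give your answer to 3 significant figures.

k = ln 2 / 18.8 = 0.03687 hr⁻¹
Fraction remaining after one interval: e^(−kτ) = e^(−0.03687 × 35.0) = 0.2752
R = 1 / (1 − 0.2752) = 1.380
Css,max = 35.1 × 1.380 = 48.42 mg/L
Css,min = Css,max × e^(−kτ) = 48.42 × 0.2752 ≈ 13.3 mg/L

13.3 mg/L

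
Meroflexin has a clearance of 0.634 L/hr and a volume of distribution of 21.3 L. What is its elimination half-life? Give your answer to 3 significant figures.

23.3 hours

k = CL / V = 0.634 / 21.3 = 0.02977 hr⁻¹
t½ = ln 2 / k = ln 2 / 0.02977 ≈ 23.3 hours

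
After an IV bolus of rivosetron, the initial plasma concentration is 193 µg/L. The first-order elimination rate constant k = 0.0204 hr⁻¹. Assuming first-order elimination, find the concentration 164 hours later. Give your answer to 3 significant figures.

C(t) = C₀ e^(−kt) = 193 × e^(−0.02040 × 164) = 193 × e^(−3.346) = 193 × 0.03524 ≈ 6.80 µg/L

6.80 µg/L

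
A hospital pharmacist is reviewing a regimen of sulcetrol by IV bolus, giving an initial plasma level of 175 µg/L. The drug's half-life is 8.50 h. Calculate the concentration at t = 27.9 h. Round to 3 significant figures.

k = ln 2 / 8.50 = 0.08155 h⁻¹
C(t) = C₀ e^(−kt) = 175 × e^(−0.08155 × 27.9) = 175 × e^(−2.275) = 175 × 0.1028 ≈ 18.0 µg/L

18.0 µg/L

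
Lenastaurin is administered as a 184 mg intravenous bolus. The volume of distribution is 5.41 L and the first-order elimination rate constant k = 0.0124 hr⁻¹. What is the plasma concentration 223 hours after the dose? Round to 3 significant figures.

2.14 µg/mL

C₀ = dose / V = 184 / 5.41 = 34.01 µg/mL
C(t) = C₀ e^(−kt) = 34.01 × e^(−0.01240 × 223) = 34.01 × e^(−2.765) = 34.01 × 0.06296 ≈ 2.14 µg/mL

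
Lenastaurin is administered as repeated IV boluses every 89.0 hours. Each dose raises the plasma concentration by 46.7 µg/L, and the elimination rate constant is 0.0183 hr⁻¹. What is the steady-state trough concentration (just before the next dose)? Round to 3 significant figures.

11.4 µg/L

Fraction remaining after one interval: e^(−kτ) = e^(−0.01830 × 89.0) = 0.1962
R = 1 / (1 − 0.1962) = 1.244
Css,max = 46.7 × 1.244 = 58.10 µg/L
Css,min = Css,max × e^(−kτ) = 58.10 × 0.1962 ≈ 11.4 µg/L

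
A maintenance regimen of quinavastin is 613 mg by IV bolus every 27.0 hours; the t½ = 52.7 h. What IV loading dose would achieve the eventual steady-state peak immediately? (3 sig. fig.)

k = ln 2 / 52.7 = 0.01315 h⁻¹
Accumulation ratio R = 1 / (1 − e^(−kτ)) = 1 / (1 − e^(−0.01315×27.0)) = 1 / (1 − 0.7011) = 3.345
Loading dose = maintenance dose × R = 613 × 3.345 ≈ 2050 mg

2050 mg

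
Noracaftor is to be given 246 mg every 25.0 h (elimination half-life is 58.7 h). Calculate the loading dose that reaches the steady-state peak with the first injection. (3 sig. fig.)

962 mg

k = ln 2 / 58.7 = 0.01181 h⁻¹
Accumulation ratio R = 1 / (1 − e^(−kτ)) = 1 / (1 − e^(−0.01181×25.0)) = 1 / (1 − 0.7444) = 3.912
Loading dose = maintenance dose × R = 246 × 3.912 ≈ 962 mg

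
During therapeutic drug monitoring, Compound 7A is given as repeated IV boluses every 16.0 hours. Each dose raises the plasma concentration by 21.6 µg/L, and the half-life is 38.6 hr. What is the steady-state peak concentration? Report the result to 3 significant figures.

86.5 µg/L

k = ln 2 / 38.6 = 0.01796 hr⁻¹
Fraction remaining after one interval: e^(−kτ) = e^(−0.01796 × 16.0) = 0.7503
R = 1 / (1 − 0.7503) = 4.004
Css,max = 21.6 × 4.004 ≈ 86.5 µg/L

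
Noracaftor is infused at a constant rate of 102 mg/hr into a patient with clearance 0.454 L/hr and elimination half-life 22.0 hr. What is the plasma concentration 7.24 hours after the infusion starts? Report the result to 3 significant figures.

Css = rate / CL = 102 / 0.454 = 224.7 µg/mL
k = ln 2 / 22.0 = 0.03151 hr⁻¹
C(t) = Css (1 − e^(−kt)) = 224.7 × (1 − e^(−0.2281)) = 224.7 × 0.2040 ≈ 45.8 µg/mL

45.8 µg/mL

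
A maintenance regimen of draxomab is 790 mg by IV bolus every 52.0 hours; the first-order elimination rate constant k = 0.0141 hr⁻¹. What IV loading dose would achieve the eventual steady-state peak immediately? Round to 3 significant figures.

Accumulation ratio R = 1 / (1 − e^(−kτ)) = 1 / (1 − e^(−0.01410×52.0)) = 1 / (1 − 0.4804) = 1.924
Loading dose = maintenance dose × R = 790 × 1.924 ≈ 1520 mg

1520 mg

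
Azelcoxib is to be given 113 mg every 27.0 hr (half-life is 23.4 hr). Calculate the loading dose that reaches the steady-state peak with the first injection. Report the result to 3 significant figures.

205 mg

k = ln 2 / 23.4 = 0.02962 hr⁻¹
Accumulation ratio R = 1 / (1 − e^(−kτ)) = 1 / (1 − e^(−0.02962×27.0)) = 1 / (1 − 0.4494) = 1.816
Loading dose = maintenance dose × R = 113 × 1.816 ≈ 205 mg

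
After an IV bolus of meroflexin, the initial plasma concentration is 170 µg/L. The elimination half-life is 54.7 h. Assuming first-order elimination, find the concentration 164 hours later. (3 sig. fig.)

k = ln 2 / 54.7 = 0.01267 h⁻¹
164 h is 2.998 half-lives, so C = 170 × (1/2)^2.998 = 170 × 0.1252 ≈ 21.3 µg/L

21.3 µg/L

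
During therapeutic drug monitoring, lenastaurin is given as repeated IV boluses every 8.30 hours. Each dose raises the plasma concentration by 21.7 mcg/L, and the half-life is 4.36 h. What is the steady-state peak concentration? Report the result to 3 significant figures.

29.6 mcg/L

k = ln 2 / 4.36 = 0.1590 h⁻¹
Fraction remaining after one interval: e^(−kτ) = e^(−0.1590 × 8.30) = 0.2673
R = 1 / (1 − 0.2673) = 1.365
Css,max = 21.7 × 1.365 ≈ 29.6 mcg/L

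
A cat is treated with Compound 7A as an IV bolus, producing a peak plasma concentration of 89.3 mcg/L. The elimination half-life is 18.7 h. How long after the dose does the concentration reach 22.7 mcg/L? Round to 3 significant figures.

37.0 hours

k = ln 2 / 18.7 = 0.03707 h⁻¹
C(t) = C₀ e^(−kt)  ⇒  t = ln(C₀/C) / k
t = ln(89.3/22.7) / 0.03707 = 1.370 / 0.03707 ≈ 37.0 hours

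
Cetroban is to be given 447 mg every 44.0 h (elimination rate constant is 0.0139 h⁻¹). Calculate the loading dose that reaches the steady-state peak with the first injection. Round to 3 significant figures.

977 mg

Accumulation ratio R = 1 / (1 − e^(−kτ)) = 1 / (1 − e^(−0.01390×44.0)) = 1 / (1 − 0.5425) = 2.186
Loading dose = maintenance dose × R = 447 × 2.186 ≈ 977 mg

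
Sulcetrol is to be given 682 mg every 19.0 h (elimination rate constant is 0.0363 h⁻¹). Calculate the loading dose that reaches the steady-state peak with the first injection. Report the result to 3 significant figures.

1370 mg

Accumulation ratio R = 1 / (1 − e^(−kτ)) = 1 / (1 − e^(−0.03630×19.0)) = 1 / (1 − 0.5017) = 2.007
Loading dose = maintenance dose × R = 682 × 2.007 ≈ 1370 mg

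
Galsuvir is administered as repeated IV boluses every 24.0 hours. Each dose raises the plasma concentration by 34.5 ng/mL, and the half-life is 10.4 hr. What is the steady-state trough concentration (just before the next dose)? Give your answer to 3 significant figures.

k = ln 2 / 10.4 = 0.06665 hr⁻¹
Fraction remaining after one interval: e^(−kτ) = e^(−0.06665 × 24.0) = 0.2020
R = 1 / (1 − 0.2020) = 1.253
Css,max = 34.5 × 1.253 = 43.23 ng/mL
Css,min = Css,max × e^(−kτ) = 43.23 × 0.2020 ≈ 8.73 ng/mL

8.73 ng/mL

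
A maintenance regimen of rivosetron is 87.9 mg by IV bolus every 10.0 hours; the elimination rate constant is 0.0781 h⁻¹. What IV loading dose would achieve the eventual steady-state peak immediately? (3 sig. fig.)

Accumulation ratio R = 1 / (1 − e^(−kτ)) = 1 / (1 − e^(−0.07810×10.0)) = 1 / (1 − 0.4579) = 1.845
Loading dose = maintenance dose × R = 87.9 × 1.845 ≈ 162 mg

162 mg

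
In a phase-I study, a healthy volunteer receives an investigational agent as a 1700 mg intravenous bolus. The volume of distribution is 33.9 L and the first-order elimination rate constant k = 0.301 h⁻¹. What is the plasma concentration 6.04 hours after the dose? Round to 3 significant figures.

C₀ = dose / V = 1700 / 33.9 = 50.15 µg/mL
C(t) = C₀ e^(−kt) = 50.15 × e^(−0.3010 × 6.04) = 50.15 × e^(−1.818) = 50.15 × 0.1623 ≈ 8.14 µg/mL

8.14 µg/mL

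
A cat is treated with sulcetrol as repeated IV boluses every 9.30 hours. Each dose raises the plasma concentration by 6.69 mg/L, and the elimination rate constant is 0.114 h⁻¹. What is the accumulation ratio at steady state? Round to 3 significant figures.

Fraction remaining after one interval: e^(−kτ) = e^(−0.1140 × 9.30) = 0.3464
R = 1 / (1 − 0.3464) = 1 / 0.6536 ≈ 1.53

1.53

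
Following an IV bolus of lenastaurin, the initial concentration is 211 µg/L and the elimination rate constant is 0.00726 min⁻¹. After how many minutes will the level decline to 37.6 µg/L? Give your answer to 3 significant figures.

238 minutes

C(t) = C₀ e^(−kt)  ⇒  t = ln(C₀/C) / k
t = ln(211/37.6) / 0.007260 = 1.725 / 0.007260 ≈ 238 minutes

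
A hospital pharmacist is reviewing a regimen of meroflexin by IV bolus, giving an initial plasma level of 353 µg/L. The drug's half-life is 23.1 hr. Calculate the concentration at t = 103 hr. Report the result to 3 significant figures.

16.1 µg/L

k = ln 2 / 23.1 = 0.03001 hr⁻¹
C(t) = C₀ e^(−kt) = 353 × e^(−0.03001 × 103) = 353 × e^(−3.091) = 353 × 0.04547 ≈ 16.1 µg/L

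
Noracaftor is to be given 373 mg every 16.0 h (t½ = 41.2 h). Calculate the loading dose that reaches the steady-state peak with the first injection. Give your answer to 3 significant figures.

1580 mg

k = ln 2 / 41.2 = 0.01682 h⁻¹
Accumulation ratio R = 1 / (1 − e^(−kτ)) = 1 / (1 − e^(−0.01682×16.0)) = 1 / (1 − 0.7640) = 4.237
Loading dose = maintenance dose × R = 373 × 4.237 ≈ 1580 mg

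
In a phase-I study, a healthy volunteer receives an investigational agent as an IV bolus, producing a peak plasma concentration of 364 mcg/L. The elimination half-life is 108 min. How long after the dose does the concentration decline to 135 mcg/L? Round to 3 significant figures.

155 minutes

k = ln 2 / 108 = 0.006418 min⁻¹
C(t) = C₀ e^(−kt)  ⇒  t = ln(C₀/C) / k
t = ln(364/135) / 0.006418 = 0.9919 / 0.006418 ≈ 155 minutes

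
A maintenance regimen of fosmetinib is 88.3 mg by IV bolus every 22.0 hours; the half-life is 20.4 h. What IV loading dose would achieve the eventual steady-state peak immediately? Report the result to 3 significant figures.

168 mg

k = ln 2 / 20.4 = 0.03398 h⁻¹
Accumulation ratio R = 1 / (1 − e^(−kτ)) = 1 / (1 − e^(−0.03398×22.0)) = 1 / (1 − 0.4735) = 1.899
Loading dose = maintenance dose × R = 88.3 × 1.899 ≈ 168 mg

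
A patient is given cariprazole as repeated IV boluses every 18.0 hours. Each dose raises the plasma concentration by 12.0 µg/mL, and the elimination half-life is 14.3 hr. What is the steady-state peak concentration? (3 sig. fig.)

20.6 µg/mL

k = ln 2 / 14.3 = 0.04847 hr⁻¹
Fraction remaining after one interval: e^(−kτ) = e^(−0.04847 × 18.0) = 0.4179
R = 1 / (1 − 0.4179) = 1.718
Css,max = 12.0 × 1.718 ≈ 20.6 µg/mL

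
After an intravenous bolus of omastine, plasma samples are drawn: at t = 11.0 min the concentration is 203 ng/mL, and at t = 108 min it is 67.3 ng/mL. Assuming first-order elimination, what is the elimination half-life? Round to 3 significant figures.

60.9 minutes

k = ln(C₁/C₂) / (t₂ − t₁) = ln(203/67.3) / (108 − 11.0)
  = 1.104 / 97.00 = 0.01138 min⁻¹
t½ = ln 2 / k = ln 2 / 0.01138 ≈ 60.9 minutes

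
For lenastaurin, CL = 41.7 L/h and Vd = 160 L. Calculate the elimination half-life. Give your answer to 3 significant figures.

k = CL / V = 41.7 / 160 = 0.2606 h⁻¹
t½ = ln 2 / k = ln 2 / 0.2606 ≈ 2.66 hours

2.66 hours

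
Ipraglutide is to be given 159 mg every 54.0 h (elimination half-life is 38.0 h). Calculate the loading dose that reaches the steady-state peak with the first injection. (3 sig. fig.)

254 mg

k = ln 2 / 38.0 = 0.01824 h⁻¹
Accumulation ratio R = 1 / (1 − e^(−kτ)) = 1 / (1 − e^(−0.01824×54.0)) = 1 / (1 − 0.3734) = 1.596
Loading dose = maintenance dose × R = 159 × 1.596 ≈ 254 mg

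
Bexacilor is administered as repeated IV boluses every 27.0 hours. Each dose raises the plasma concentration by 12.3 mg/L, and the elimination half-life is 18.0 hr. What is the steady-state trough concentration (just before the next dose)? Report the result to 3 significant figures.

6.73 mg/L

k = ln 2 / 18.0 = 0.03851 hr⁻¹
Fraction remaining after one interval: e^(−kτ) = e^(−0.03851 × 27.0) = 0.3536
R = 1 / (1 − 0.3536) = 1.547
Css,max = 12.3 × 1.547 = 19.03 mg/L
Css,min = Css,max × e^(−kτ) = 19.03 × 0.3536 ≈ 6.73 mg/L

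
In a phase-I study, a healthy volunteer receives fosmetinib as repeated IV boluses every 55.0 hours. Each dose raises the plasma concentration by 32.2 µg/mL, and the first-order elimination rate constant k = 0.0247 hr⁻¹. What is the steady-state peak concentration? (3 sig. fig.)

43.3 µg/mL

Fraction remaining after one interval: e^(−kτ) = e^(−0.02470 × 55.0) = 0.2570
R = 1 / (1 − 0.2570) = 1.346
Css,max = 32.2 × 1.346 ≈ 43.3 µg/mL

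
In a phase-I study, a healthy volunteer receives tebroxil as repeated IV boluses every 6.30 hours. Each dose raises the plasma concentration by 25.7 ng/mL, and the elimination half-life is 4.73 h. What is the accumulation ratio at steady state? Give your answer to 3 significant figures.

1.66

k = ln 2 / 4.73 = 0.1465 h⁻¹
Fraction remaining after one interval: e^(−kτ) = e^(−0.1465 × 6.30) = 0.3972
R = 1 / (1 − 0.3972) = 1 / 0.6028 ≈ 1.66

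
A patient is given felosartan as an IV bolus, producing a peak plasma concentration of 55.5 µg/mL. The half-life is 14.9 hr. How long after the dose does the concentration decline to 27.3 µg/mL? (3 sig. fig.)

k = ln 2 / 14.9 = 0.04652 hr⁻¹
C(t) = C₀ e^(−kt)  ⇒  t = ln(C₀/C) / k
t = ln(55.5/27.3) / 0.04652 = 0.7095 / 0.04652 ≈ 15.3 hours

15.3 hours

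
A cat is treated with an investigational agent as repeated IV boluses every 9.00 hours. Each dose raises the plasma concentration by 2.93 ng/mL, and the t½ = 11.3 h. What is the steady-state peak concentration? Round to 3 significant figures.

k = ln 2 / 11.3 = 0.06134 h⁻¹
Fraction remaining after one interval: e^(−kτ) = e^(−0.06134 × 9.00) = 0.5758
R = 1 / (1 − 0.5758) = 2.357
Css,max = 2.93 × 2.357 ≈ 6.91 ng/mL

6.91 ng/mL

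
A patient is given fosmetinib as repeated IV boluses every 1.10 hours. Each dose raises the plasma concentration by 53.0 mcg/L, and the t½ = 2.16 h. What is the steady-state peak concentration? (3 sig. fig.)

k = ln 2 / 2.16 = 0.3209 h⁻¹
Fraction remaining after one interval: e^(−kτ) = e^(−0.3209 × 1.10) = 0.7026
R = 1 / (1 − 0.7026) = 3.362
Css,max = 53.0 × 3.362 ≈ 178 mcg/L

178 mcg/L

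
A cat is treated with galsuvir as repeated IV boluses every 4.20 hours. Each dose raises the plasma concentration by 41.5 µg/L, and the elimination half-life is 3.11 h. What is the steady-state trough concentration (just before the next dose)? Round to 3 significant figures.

k = ln 2 / 3.11 = 0.2229 h⁻¹
Fraction remaining after one interval: e^(−kτ) = e^(−0.2229 × 4.20) = 0.3922
R = 1 / (1 − 0.3922) = 1.645
Css,max = 41.5 × 1.645 = 68.27 µg/L
Css,min = Css,max × e^(−kτ) = 68.27 × 0.3922 ≈ 26.8 µg/L

26.8 µg/L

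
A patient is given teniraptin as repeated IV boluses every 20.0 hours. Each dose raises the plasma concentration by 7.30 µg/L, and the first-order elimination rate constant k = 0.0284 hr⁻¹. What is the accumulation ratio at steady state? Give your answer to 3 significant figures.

2.31

Fraction remaining after one interval: e^(−kτ) = e^(−0.02840 × 20.0) = 0.5667
R = 1 / (1 − 0.5667) = 1 / 0.4333 ≈ 2.31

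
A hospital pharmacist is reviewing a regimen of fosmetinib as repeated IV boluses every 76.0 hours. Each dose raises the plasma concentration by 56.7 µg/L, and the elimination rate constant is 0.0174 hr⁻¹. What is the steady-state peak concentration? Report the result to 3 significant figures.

Fraction remaining after one interval: e^(−kτ) = e^(−0.01740 × 76.0) = 0.2665
R = 1 / (1 − 0.2665) = 1.363
Css,max = 56.7 × 1.363 ≈ 77.3 µg/L

77.3 µg/L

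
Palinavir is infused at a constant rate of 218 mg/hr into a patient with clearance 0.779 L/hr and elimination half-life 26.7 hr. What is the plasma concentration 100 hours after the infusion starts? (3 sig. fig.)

259 µg/mL

Css = rate / CL = 218 / 0.779 = 279.8 µg/mL
k = ln 2 / 26.7 = 0.02596 hr⁻¹
C(t) = Css (1 − e^(−kt)) = 279.8 × (1 − e^(−2.596)) = 279.8 × 0.9254 ≈ 259 µg/mL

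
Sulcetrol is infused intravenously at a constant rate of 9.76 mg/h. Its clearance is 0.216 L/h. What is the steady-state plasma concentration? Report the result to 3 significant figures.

Css = infusion rate / CL = 9.76 / 0.216 ≈ 45.2 µg/mL

45.2 µg/mL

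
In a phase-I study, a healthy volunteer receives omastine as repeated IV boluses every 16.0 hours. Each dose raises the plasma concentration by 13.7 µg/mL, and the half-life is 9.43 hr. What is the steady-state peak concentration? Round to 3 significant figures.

19.8 µg/mL

k = ln 2 / 9.43 = 0.07350 hr⁻¹
Fraction remaining after one interval: e^(−kτ) = e^(−0.07350 × 16.0) = 0.3085
R = 1 / (1 − 0.3085) = 1.446
Css,max = 13.7 × 1.446 ≈ 19.8 µg/mL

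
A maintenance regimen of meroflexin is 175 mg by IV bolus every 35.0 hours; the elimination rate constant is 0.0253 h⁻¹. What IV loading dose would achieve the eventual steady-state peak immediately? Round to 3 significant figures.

298 mg

Accumulation ratio R = 1 / (1 − e^(−kτ)) = 1 / (1 − e^(−0.02530×35.0)) = 1 / (1 − 0.4125) = 1.702
Loading dose = maintenance dose × R = 175 × 1.702 ≈ 298 mg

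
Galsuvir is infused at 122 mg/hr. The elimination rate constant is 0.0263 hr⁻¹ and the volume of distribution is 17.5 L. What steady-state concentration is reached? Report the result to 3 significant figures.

CL = k · V = 0.0263 × 17.5 = 0.4602 L/hr
Css = rate / CL = 122 / 0.4602 ≈ 265 µg/mL

265 µg/mL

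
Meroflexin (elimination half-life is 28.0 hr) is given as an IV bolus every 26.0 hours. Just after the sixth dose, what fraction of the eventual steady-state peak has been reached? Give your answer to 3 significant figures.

0.979

k = ln 2 / 28.0 = 0.02476 hr⁻¹
f_n = 1 − e^(−nkτ) = 1 − e^(−6 × 0.02476 × 26.0) = 1 − e^(−3.862) = 1 − 0.02103 ≈ 0.979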